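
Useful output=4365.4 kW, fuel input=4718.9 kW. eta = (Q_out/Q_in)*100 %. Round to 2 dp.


eta = (4365.4/4718.9)*100 = 92.51 %

92.51 %


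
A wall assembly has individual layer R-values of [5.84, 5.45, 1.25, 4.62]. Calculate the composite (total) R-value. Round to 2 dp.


R_total = 5.84 + 5.45 + 1.25 + 4.62 = 17.16

17.16


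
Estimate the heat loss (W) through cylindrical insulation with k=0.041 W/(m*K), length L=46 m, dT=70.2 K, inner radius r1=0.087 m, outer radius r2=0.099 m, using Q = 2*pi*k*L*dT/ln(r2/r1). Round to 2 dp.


Q = 2*pi*0.041*46*70.2/ln(0.099/0.087) = 6438.09 W

6438.09 W


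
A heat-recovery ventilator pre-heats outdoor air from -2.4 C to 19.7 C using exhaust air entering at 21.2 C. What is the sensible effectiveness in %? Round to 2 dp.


eff = (19.7-(-2.4))/(21.2-(-2.4))*100 = 93.64 %

93.64 %


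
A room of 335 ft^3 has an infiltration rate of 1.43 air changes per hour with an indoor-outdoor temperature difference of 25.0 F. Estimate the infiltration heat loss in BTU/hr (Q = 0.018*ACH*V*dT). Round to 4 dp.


Q = 0.018 * 1.43 * 335 * 25.0 = 215.5725 BTU/hr

215.5725 BTU/hr


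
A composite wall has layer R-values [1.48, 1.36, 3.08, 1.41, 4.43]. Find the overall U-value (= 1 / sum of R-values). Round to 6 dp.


R_total = 1.48 + 1.36 + 3.08 + 1.41 + 4.43 = 11.76
U = 1/11.76 = 0.085034

0.085034


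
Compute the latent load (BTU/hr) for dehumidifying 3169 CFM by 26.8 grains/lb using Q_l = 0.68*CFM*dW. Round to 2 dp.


Q = 0.68 * 3169 * 26.8 = 57751.86 BTU/hr

57751.86 BTU/hr


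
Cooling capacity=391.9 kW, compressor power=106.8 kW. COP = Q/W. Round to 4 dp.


COP = 391.9 / 106.8 = 3.6695

3.6695


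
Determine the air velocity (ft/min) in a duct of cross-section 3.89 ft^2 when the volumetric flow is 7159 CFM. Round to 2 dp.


V = 7159 / 3.89 = 1840.36 ft/min

1840.36 ft/min


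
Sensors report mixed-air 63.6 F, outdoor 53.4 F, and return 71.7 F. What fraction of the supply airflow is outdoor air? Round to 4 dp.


frac = (63.6 - 71.7) / (53.4 - 71.7) = 0.4426

0.4426


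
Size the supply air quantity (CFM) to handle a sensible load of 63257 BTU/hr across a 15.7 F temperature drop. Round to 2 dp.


CFM = 63257 / (1.08 * 15.7) = 3730.66

3730.66 CFM


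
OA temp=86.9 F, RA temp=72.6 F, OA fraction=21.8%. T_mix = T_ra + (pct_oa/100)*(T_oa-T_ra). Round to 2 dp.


T_mix = 72.6 + (21.8/100)*(86.9-72.6) = 75.72 F

75.72 F


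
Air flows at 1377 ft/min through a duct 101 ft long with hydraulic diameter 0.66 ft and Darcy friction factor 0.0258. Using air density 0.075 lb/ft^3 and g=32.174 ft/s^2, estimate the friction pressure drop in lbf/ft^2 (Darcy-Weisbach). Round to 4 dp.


v_fps = 1377/60 = 22.95 ft/s
dp = 0.0258*(101/0.66)*0.075*22.95^2/(2*32.174) = 2.4238 lbf/ft^2

2.4238 lbf/ft^2


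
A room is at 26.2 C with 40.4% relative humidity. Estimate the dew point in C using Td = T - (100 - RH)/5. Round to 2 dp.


Td = 26.2 - (100-40.4)/5 = 14.28 C

14.28 C


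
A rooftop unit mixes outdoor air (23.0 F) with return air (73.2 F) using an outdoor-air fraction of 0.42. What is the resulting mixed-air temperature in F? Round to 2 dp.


T_mix = 0.42*23.0 + 0.58*73.2 = 52.12 F

52.12 F


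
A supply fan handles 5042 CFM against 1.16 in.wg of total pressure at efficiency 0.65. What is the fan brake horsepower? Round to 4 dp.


BHP = 5042 * 1.16 / (6356 * 0.65) = 1.4157 hp

1.4157 hp


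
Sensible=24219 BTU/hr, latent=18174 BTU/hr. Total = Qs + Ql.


Qt = 24219 + 18174 = 42393 BTU/hr

42393 BTU/hr


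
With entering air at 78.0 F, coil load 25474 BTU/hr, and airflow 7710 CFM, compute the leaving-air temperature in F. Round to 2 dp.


dT = 25474/(1.08*7710) = 3.0593
T_leave = 78.0 - 3.0593 = 74.94 F

74.94 F


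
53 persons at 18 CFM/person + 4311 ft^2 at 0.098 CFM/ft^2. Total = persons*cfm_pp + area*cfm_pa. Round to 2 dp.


Total = 53*18 + 4311*0.098 = 1376.48 CFM

1376.48 CFM


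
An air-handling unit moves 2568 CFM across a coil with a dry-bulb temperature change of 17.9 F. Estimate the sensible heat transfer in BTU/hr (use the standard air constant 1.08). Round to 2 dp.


Q = 1.08 * 2568 * 17.9 = 49644.58 BTU/hr

49644.58 BTU/hr


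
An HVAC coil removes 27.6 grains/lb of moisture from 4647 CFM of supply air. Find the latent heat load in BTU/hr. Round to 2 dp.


Q = 0.68 * 4647 * 27.6 = 87214.90 BTU/hr

87214.90 BTU/hr


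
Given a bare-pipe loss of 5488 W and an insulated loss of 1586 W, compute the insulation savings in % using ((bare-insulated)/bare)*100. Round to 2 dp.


Savings = ((5488-1586)/5488)*100 = 71.10 %

71.10 %


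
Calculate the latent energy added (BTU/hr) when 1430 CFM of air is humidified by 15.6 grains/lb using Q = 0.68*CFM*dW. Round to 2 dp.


Q = 0.68 * 1430 * 15.6 = 15169.44 BTU/hr

15169.44 BTU/hr


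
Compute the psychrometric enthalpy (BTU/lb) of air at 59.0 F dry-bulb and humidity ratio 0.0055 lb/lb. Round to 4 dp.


h = 0.24*59.0 + 0.0055*(1061+0.444*59.0) = 20.1396 BTU/lb

20.1396 BTU/lb


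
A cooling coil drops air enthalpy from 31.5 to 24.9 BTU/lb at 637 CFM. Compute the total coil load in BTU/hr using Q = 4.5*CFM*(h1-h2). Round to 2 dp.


Q = 4.5 * 637 * (31.5 - 24.9) = 18918.90 BTU/hr

18918.90 BTU/hr


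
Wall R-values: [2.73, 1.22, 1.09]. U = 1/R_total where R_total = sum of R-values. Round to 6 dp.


R_total = 2.73 + 1.22 + 1.09 = 5.04
U = 1/5.04 = 0.198413

0.198413


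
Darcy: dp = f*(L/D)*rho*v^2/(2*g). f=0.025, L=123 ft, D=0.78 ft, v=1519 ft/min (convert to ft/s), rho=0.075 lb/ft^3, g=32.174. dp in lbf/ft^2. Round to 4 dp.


v_fps = 1519/60 = 25.3167 ft/s
dp = 0.025*(123/0.78)*0.075*25.3167^2/(2*32.174) = 2.9450 lbf/ft^2

2.9450 lbf/ft^2


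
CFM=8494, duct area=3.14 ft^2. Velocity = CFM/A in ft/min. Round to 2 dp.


V = 8494 / 3.14 = 2705.10 ft/min

2705.10 ft/min


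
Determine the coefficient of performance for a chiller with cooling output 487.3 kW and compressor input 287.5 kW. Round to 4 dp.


COP = 487.3 / 287.5 = 1.6950

1.6950


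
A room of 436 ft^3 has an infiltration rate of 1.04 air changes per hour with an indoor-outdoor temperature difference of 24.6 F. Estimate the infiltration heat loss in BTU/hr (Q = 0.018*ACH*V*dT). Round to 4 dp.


Q = 0.018 * 1.04 * 436 * 24.6 = 200.7832 BTU/hr

200.7832 BTU/hr


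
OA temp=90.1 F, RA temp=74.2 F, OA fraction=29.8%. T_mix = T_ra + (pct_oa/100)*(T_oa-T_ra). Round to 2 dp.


T_mix = 74.2 + (29.8/100)*(90.1-74.2) = 78.94 F

78.94 F


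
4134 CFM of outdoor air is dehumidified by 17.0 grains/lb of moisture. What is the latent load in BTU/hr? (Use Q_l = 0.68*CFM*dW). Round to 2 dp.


Q = 0.68 * 4134 * 17.0 = 47789.04 BTU/hr

47789.04 BTU/hr


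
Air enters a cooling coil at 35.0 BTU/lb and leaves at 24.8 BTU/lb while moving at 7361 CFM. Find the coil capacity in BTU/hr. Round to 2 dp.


Q = 4.5 * 7361 * (35.0 - 24.8) = 337869.90 BTU/hr

337869.90 BTU/hr


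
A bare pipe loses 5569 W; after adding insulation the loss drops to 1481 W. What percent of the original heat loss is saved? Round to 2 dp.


Savings = ((5569-1481)/5569)*100 = 73.41 %

73.41 %


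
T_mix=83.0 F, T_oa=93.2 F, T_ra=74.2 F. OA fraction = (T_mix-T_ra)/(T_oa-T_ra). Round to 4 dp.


frac = (83.0 - 74.2) / (93.2 - 74.2) = 0.4632

0.4632


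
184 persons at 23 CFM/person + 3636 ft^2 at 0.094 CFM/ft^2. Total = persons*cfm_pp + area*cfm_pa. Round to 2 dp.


Total = 184*23 + 3636*0.094 = 4573.78 CFM

4573.78 CFM


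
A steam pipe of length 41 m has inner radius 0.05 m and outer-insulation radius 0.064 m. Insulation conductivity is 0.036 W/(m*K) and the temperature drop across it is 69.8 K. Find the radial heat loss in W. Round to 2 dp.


Q = 2*pi*0.036*41*69.8/ln(0.064/0.05) = 2622.23 W

2622.23 W


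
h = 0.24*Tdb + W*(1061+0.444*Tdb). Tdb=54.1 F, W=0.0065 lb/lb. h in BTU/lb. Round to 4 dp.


h = 0.24*54.1 + 0.0065*(1061+0.444*54.1) = 20.0366 BTU/lb

20.0366 BTU/lb


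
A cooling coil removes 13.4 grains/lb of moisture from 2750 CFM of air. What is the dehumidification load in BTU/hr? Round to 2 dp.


Q = 0.68 * 2750 * 13.4 = 25058.00 BTU/hr

25058.00 BTU/hr


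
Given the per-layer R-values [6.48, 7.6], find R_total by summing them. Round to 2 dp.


R_total = 6.48 + 7.6 = 14.08

14.08


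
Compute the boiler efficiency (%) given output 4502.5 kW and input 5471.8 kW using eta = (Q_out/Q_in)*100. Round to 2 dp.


eta = (4502.5/5471.8)*100 = 82.29 %

82.29 %


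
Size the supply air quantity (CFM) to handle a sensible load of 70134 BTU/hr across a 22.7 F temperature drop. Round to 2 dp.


CFM = 70134 / (1.08 * 22.7) = 2860.74

2860.74 CFM


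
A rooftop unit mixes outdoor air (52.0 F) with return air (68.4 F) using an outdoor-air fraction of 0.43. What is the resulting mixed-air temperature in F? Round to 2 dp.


T_mix = 0.43*52.0 + 0.57*68.4 = 61.35 F

61.35 F


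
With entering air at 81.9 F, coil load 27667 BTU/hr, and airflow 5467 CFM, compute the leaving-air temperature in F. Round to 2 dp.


dT = 27667/(1.08*5467) = 4.6859
T_leave = 81.9 - 4.6859 = 77.21 F

77.21 F


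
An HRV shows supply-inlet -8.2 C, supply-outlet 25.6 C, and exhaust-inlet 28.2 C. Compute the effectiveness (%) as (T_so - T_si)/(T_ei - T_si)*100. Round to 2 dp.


eff = (25.6-(-8.2))/(28.2-(-8.2))*100 = 92.86 %

92.86 %


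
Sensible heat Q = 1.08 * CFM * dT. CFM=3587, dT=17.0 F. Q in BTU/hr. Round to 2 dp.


Q = 1.08 * 3587 * 17.0 = 65857.32 BTU/hr

65857.32 BTU/hr


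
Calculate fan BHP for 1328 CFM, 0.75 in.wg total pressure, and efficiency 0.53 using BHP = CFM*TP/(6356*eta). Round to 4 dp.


BHP = 1328 * 0.75 / (6356 * 0.53) = 0.2957 hp

0.2957 hp


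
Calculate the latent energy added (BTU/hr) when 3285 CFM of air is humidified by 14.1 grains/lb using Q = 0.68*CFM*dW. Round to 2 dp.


Q = 0.68 * 3285 * 14.1 = 31496.58 BTU/hr

31496.58 BTU/hr


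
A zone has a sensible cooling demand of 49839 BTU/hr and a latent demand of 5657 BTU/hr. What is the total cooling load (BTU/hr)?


Qt = 49839 + 5657 = 55496 BTU/hr

55496 BTU/hr


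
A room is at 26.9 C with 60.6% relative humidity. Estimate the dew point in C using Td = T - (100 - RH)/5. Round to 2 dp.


Td = 26.9 - (100-60.6)/5 = 19.02 C

19.02 C


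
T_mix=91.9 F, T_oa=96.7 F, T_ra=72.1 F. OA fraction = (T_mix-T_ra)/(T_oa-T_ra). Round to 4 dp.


frac = (91.9 - 72.1) / (96.7 - 72.1) = 0.8049

0.8049


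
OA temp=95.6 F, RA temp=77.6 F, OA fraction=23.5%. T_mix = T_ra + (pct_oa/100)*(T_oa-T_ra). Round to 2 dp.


T_mix = 77.6 + (23.5/100)*(95.6-77.6) = 81.83 F

81.83 F


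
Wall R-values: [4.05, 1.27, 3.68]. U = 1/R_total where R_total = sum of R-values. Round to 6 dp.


R_total = 4.05 + 1.27 + 3.68 = 9.00
U = 1/9.00 = 0.111111

0.111111


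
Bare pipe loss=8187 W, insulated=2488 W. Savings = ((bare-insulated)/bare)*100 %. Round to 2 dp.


Savings = ((8187-2488)/8187)*100 = 69.61 %

69.61 %


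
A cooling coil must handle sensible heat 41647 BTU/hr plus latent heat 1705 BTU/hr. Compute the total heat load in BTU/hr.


Qt = 41647 + 1705 = 43352 BTU/hr

43352 BTU/hr


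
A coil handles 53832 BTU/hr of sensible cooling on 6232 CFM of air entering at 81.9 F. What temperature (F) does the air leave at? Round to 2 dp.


dT = 53832/(1.08*6232) = 7.9981
T_leave = 81.9 - 7.9981 = 73.90 F

73.90 F


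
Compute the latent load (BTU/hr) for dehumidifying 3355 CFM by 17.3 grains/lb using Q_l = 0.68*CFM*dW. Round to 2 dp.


Q = 0.68 * 3355 * 17.3 = 39468.22 BTU/hr

39468.22 BTU/hr


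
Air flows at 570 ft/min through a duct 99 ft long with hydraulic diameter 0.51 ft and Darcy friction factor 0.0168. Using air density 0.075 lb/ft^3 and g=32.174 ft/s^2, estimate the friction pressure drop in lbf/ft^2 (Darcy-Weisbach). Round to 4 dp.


v_fps = 570/60 = 9.5 ft/s
dp = 0.0168*(99/0.51)*0.075*9.5^2/(2*32.174) = 0.3430 lbf/ft^2

0.3430 lbf/ft^2


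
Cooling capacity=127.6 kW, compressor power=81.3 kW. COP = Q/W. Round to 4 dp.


COP = 127.6 / 81.3 = 1.5695

1.5695


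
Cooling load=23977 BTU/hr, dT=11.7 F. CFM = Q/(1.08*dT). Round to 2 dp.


CFM = 23977 / (1.08 * 11.7) = 1897.52

1897.52 CFM


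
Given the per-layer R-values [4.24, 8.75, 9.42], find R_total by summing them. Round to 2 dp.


R_total = 4.24 + 8.75 + 9.42 = 22.41

22.41


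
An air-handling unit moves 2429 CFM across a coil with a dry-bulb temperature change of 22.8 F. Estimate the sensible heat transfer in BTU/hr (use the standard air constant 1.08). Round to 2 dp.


Q = 1.08 * 2429 * 22.8 = 59811.70 BTU/hr

59811.70 BTU/hr


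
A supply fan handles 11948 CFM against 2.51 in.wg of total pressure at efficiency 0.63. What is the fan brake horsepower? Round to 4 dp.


BHP = 11948 * 2.51 / (6356 * 0.63) = 7.4894 hp

7.4894 hp


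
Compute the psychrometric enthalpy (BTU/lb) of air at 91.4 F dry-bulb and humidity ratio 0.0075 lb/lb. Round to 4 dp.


h = 0.24*91.4 + 0.0075*(1061+0.444*91.4) = 30.1979 BTU/lb

30.1979 BTU/lb


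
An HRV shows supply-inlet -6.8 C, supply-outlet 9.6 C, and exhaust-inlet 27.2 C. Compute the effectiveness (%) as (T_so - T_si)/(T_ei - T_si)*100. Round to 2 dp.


eff = (9.6-(-6.8))/(27.2-(-6.8))*100 = 48.24 %

48.24 %


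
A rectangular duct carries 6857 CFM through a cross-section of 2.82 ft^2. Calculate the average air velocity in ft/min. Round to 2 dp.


V = 6857 / 2.82 = 2431.56 ft/min

2431.56 ft/min


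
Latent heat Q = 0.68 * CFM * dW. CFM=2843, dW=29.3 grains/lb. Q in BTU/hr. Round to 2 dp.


Q = 0.68 * 2843 * 29.3 = 56643.93 BTU/hr

56643.93 BTU/hr


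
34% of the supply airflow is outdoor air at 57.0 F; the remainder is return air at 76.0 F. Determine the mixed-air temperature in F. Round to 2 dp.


T_mix = 0.34*57.0 + 0.66*76.0 = 69.54 F

69.54 F


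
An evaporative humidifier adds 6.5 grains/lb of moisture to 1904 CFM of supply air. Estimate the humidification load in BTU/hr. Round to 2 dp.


Q = 0.68 * 1904 * 6.5 = 8415.68 BTU/hr

8415.68 BTU/hr


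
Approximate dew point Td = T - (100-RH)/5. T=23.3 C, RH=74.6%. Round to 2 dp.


Td = 23.3 - (100-74.6)/5 = 18.22 C

18.22 C


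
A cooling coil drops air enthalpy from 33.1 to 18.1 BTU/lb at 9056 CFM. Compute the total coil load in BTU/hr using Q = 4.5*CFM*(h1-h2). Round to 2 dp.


Q = 4.5 * 9056 * (33.1 - 18.1) = 611280.00 BTU/hr

611280.00 BTU/hr


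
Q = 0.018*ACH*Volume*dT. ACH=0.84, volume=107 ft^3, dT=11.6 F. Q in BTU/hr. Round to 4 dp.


Q = 0.018 * 0.84 * 107 * 11.6 = 18.7669 BTU/hr

18.7669 BTU/hr


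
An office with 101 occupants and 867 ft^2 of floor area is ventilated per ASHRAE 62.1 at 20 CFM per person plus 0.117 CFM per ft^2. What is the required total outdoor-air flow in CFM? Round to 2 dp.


Total = 101*20 + 867*0.117 = 2121.44 CFM

2121.44 CFM


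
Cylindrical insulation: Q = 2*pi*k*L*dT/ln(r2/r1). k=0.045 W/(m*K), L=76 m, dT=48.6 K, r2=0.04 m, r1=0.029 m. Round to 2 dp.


Q = 2*pi*0.045*76*48.6/ln(0.04/0.029) = 3247.49 W

3247.49 W


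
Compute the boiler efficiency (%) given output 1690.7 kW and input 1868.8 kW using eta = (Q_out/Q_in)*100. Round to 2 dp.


eta = (1690.7/1868.8)*100 = 90.47 %

90.47 %


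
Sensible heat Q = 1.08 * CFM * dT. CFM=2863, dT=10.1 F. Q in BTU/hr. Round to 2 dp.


Q = 1.08 * 2863 * 10.1 = 31229.60 BTU/hr

31229.60 BTU/hr


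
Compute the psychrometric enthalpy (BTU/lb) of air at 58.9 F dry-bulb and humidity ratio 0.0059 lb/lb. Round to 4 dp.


h = 0.24*58.9 + 0.0059*(1061+0.444*58.9) = 20.5502 BTU/lb

20.5502 BTU/lb


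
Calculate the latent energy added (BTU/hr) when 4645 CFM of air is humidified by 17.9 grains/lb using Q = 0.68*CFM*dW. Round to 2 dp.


Q = 0.68 * 4645 * 17.9 = 56538.94 BTU/hr

56538.94 BTU/hr


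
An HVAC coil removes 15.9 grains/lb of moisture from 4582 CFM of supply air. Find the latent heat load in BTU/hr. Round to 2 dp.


Q = 0.68 * 4582 * 15.9 = 49540.58 BTU/hr

49540.58 BTU/hr


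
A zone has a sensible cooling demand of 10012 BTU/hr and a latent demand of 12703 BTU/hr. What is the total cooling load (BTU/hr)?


Qt = 10012 + 12703 = 22715 BTU/hr

22715 BTU/hr


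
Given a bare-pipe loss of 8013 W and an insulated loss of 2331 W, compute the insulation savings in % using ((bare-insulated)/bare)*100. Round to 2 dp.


Savings = ((8013-2331)/8013)*100 = 70.91 %

70.91 %


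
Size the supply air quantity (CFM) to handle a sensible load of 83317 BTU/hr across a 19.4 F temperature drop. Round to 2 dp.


CFM = 83317 / (1.08 * 19.4) = 3976.57

3976.57 CFM


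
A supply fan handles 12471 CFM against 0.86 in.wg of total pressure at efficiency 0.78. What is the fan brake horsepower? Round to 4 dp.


BHP = 12471 * 0.86 / (6356 * 0.78) = 2.1633 hp

2.1633 hp


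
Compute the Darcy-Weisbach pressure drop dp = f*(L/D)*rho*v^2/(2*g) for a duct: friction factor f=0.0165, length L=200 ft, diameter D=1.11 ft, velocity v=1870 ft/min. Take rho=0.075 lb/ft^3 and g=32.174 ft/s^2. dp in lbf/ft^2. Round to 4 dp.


v_fps = 1870/60 = 31.1667 ft/s
dp = 0.0165*(200/1.11)*0.075*31.1667^2/(2*32.174) = 3.3659 lbf/ft^2

3.3659 lbf/ft^2


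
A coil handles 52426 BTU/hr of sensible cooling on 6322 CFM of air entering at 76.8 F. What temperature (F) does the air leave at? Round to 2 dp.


dT = 52426/(1.08*6322) = 7.6784
T_leave = 76.8 - 7.6784 = 69.12 F

69.12 F


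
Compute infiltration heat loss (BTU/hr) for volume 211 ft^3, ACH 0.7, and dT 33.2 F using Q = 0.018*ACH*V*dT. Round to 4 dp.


Q = 0.018 * 0.7 * 211 * 33.2 = 88.2655 BTU/hr

88.2655 BTU/hr


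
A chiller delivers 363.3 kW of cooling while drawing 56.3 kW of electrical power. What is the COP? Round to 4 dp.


COP = 363.3 / 56.3 = 6.4529

6.4529


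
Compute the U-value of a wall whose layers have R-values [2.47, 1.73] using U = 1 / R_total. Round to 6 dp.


R_total = 2.47 + 1.73 = 4.20
U = 1/4.20 = 0.238095

0.238095


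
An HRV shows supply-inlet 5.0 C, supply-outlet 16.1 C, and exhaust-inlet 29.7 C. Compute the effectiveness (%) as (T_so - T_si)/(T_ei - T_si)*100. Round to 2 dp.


eff = (16.1-5.0)/(29.7-5.0)*100 = 44.94 %

44.94 %


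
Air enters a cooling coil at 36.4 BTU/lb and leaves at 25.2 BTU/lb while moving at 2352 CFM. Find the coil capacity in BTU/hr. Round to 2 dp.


Q = 4.5 * 2352 * (36.4 - 25.2) = 118540.80 BTU/hr

118540.80 BTU/hr


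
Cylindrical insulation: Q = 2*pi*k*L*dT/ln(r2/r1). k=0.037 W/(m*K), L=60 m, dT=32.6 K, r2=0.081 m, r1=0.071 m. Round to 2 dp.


Q = 2*pi*0.037*60*32.6/ln(0.081/0.071) = 3450.93 W

3450.93 W


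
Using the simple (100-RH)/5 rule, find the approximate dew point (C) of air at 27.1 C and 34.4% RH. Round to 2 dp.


Td = 27.1 - (100-34.4)/5 = 13.98 C

13.98 C


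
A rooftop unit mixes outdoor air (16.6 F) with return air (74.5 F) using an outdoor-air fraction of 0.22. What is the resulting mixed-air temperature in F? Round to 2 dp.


T_mix = 0.22*16.6 + 0.78*74.5 = 61.76 F

61.76 F


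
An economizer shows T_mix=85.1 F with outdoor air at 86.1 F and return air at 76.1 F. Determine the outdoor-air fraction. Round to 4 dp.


frac = (85.1 - 76.1) / (86.1 - 76.1) = 0.9000

0.9000


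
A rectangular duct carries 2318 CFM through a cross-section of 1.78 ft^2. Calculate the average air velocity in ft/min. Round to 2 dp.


V = 2318 / 1.78 = 1302.25 ft/min

1302.25 ft/min


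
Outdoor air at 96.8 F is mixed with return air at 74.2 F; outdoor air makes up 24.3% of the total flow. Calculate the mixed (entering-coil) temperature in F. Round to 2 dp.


T_mix = 74.2 + (24.3/100)*(96.8-74.2) = 79.69 F

79.69 F


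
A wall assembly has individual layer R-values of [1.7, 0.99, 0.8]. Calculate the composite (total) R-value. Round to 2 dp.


R_total = 1.7 + 0.99 + 0.8 = 3.49

3.49


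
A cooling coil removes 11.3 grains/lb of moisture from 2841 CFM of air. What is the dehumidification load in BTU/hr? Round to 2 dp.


Q = 0.68 * 2841 * 11.3 = 21830.24 BTU/hr

21830.24 BTU/hr


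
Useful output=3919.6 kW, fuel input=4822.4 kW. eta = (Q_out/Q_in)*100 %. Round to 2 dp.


eta = (3919.6/4822.4)*100 = 81.28 %

81.28 %


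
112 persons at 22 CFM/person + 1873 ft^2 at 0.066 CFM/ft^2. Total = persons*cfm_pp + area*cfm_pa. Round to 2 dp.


Total = 112*22 + 1873*0.066 = 2587.62 CFM

2587.62 CFM


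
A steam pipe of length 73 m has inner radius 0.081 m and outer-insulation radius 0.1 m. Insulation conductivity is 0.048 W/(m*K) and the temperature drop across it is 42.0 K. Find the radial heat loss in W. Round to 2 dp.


Q = 2*pi*0.048*73*42.0/ln(0.1/0.081) = 4388.19 W

4388.19 W


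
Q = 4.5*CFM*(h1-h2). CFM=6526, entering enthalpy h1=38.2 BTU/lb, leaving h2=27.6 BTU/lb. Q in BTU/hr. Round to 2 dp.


Q = 4.5 * 6526 * (38.2 - 27.6) = 311290.20 BTU/hr

311290.20 BTU/hr


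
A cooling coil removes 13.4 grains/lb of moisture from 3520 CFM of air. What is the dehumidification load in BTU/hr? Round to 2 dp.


Q = 0.68 * 3520 * 13.4 = 32074.24 BTU/hr

32074.24 BTU/hr


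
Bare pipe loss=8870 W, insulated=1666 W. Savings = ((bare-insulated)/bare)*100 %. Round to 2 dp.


Savings = ((8870-1666)/8870)*100 = 81.22 %

81.22 %


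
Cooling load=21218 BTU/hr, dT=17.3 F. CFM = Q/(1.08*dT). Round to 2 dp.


CFM = 21218 / (1.08 * 17.3) = 1135.62

1135.62 CFM


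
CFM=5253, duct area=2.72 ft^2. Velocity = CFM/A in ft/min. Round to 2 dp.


V = 5253 / 2.72 = 1931.25 ft/min

1931.25 ft/min


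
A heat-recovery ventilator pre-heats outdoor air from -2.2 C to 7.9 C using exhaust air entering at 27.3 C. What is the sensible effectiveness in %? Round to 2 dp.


eff = (7.9-(-2.2))/(27.3-(-2.2))*100 = 34.24 %

34.24 %


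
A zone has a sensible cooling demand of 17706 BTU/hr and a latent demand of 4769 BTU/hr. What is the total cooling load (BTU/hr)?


Qt = 17706 + 4769 = 22475 BTU/hr

22475 BTU/hr


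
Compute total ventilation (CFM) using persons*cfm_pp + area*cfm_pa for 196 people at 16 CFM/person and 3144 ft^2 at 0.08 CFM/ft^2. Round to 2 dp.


Total = 196*16 + 3144*0.08 = 3387.52 CFM

3387.52 CFM


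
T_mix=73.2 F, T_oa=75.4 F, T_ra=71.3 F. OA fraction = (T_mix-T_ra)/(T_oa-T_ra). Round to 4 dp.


frac = (73.2 - 71.3) / (75.4 - 71.3) = 0.4634

0.4634


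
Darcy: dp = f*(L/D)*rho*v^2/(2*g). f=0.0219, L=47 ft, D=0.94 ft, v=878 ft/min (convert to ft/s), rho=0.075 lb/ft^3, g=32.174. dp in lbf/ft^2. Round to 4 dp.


v_fps = 878/60 = 14.6333 ft/s
dp = 0.0219*(47/0.94)*0.075*14.6333^2/(2*32.174) = 0.2733 lbf/ft^2

0.2733 lbf/ft^2


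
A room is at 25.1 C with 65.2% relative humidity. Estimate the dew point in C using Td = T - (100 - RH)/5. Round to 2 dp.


Td = 25.1 - (100-65.2)/5 = 18.14 C

18.14 C


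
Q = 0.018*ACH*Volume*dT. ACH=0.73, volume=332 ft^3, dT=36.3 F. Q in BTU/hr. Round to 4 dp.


Q = 0.018 * 0.73 * 332 * 36.3 = 158.3580 BTU/hr

158.3580 BTU/hr


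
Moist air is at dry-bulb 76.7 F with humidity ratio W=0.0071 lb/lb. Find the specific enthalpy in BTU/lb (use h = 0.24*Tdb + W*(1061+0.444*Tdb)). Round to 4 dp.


h = 0.24*76.7 + 0.0071*(1061+0.444*76.7) = 26.1829 BTU/lb

26.1829 BTU/lb


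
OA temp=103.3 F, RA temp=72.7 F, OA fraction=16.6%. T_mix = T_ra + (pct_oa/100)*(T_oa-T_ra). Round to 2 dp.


T_mix = 72.7 + (16.6/100)*(103.3-72.7) = 77.78 F

77.78 F


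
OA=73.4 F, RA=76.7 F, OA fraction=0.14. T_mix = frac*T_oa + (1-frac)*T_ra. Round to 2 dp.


T_mix = 0.14*73.4 + 0.86*76.7 = 76.24 F

76.24 F


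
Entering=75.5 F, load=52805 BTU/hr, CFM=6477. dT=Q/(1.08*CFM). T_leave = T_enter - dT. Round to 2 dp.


dT = 52805/(1.08*6477) = 7.5488
T_leave = 75.5 - 7.5488 = 67.95 F

67.95 F


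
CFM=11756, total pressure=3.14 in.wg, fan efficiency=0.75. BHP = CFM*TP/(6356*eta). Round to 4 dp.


BHP = 11756 * 3.14 / (6356 * 0.75) = 7.7436 hp

7.7436 hp


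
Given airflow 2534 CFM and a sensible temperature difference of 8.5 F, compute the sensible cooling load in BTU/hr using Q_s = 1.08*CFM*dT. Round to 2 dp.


Q = 1.08 * 2534 * 8.5 = 23262.12 BTU/hr

23262.12 BTU/hr


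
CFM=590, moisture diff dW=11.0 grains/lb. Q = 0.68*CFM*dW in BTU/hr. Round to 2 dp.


Q = 0.68 * 590 * 11.0 = 4413.20 BTU/hr

4413.20 BTU/hr


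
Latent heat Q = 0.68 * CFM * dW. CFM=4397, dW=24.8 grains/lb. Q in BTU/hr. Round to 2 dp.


Q = 0.68 * 4397 * 24.8 = 74151.01 BTU/hr

74151.01 BTU/hr


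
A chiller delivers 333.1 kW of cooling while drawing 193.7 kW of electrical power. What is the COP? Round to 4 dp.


COP = 333.1 / 193.7 = 1.7197

1.7197


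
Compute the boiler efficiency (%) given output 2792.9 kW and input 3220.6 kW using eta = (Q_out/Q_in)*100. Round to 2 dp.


eta = (2792.9/3220.6)*100 = 86.72 %

86.72 %


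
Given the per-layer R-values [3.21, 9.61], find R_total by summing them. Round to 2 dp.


R_total = 3.21 + 9.61 = 12.82

12.82


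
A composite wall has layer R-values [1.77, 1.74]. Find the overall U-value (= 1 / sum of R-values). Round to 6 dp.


R_total = 1.77 + 1.74 = 3.51
U = 1/3.51 = 0.284900

0.284900


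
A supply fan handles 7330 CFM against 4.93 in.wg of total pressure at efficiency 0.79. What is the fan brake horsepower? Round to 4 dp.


BHP = 7330 * 4.93 / (6356 * 0.79) = 7.1968 hp

7.1968 hp


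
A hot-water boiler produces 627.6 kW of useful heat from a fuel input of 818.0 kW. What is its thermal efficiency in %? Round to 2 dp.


eta = (627.6/818.0)*100 = 76.72 %

76.72 %


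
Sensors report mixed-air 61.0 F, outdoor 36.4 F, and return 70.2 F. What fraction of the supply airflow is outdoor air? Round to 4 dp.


frac = (61.0 - 70.2) / (36.4 - 70.2) = 0.2722

0.2722


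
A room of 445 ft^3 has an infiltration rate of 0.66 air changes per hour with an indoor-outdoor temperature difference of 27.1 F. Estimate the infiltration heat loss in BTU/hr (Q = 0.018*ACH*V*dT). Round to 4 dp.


Q = 0.018 * 0.66 * 445 * 27.1 = 143.2669 BTU/hr

143.2669 BTU/hr


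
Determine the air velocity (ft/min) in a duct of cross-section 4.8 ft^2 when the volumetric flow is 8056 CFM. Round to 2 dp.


V = 8056 / 4.8 = 1678.33 ft/min

1678.33 ft/min


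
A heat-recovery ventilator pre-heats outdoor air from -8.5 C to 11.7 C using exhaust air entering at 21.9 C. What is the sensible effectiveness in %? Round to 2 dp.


eff = (11.7-(-8.5))/(21.9-(-8.5))*100 = 66.45 %

66.45 %


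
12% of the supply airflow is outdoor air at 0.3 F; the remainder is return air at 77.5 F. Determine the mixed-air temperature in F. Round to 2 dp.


T_mix = 0.12*0.3 + 0.88*77.5 = 68.24 F

68.24 F


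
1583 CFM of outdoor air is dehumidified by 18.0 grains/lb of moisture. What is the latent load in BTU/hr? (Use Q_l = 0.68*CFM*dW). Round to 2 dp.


Q = 0.68 * 1583 * 18.0 = 19375.92 BTU/hr

19375.92 BTU/hr


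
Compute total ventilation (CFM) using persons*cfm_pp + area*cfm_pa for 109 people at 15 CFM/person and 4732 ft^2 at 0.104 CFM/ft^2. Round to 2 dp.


Total = 109*15 + 4732*0.104 = 2127.13 CFM

2127.13 CFM


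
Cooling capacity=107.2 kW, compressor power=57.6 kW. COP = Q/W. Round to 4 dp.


COP = 107.2 / 57.6 = 1.8611

1.8611


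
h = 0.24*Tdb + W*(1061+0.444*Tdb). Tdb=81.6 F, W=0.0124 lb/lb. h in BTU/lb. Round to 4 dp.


h = 0.24*81.6 + 0.0124*(1061+0.444*81.6) = 33.1897 BTU/lb

33.1897 BTU/lb


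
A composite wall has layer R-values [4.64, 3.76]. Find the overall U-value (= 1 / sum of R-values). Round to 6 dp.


R_total = 4.64 + 3.76 = 8.40
U = 1/8.40 = 0.119048

0.119048


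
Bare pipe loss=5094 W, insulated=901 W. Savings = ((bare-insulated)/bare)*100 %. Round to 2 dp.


Savings = ((5094-901)/5094)*100 = 82.31 %

82.31 %


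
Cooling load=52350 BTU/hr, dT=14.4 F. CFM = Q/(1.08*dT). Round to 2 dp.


CFM = 52350 / (1.08 * 14.4) = 3366.13

3366.13 CFM


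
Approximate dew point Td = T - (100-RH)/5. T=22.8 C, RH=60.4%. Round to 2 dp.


Td = 22.8 - (100-60.4)/5 = 14.88 C

14.88 C


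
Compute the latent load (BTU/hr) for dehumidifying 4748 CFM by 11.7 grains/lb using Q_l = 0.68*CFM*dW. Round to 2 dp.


Q = 0.68 * 4748 * 11.7 = 37775.09 BTU/hr

37775.09 BTU/hr


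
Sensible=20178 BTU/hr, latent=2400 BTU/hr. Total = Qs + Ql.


Qt = 20178 + 2400 = 22578 BTU/hr

22578 BTU/hr


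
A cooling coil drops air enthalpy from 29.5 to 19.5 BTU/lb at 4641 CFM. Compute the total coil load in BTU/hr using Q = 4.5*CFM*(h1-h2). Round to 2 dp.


Q = 4.5 * 4641 * (29.5 - 19.5) = 208845.00 BTU/hr

208845.00 BTU/hr


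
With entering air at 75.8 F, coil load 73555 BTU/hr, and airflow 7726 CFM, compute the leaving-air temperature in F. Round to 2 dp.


dT = 73555/(1.08*7726) = 8.8152
T_leave = 75.8 - 8.8152 = 66.98 F

66.98 F


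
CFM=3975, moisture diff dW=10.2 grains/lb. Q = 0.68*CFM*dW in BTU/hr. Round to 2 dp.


Q = 0.68 * 3975 * 10.2 = 27570.60 BTU/hr

27570.60 BTU/hr


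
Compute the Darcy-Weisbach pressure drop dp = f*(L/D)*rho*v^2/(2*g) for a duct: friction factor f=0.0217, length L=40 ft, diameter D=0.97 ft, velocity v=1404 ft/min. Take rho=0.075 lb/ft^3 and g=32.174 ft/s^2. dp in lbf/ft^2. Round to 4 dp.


v_fps = 1404/60 = 23.4 ft/s
dp = 0.0217*(40/0.97)*0.075*23.4^2/(2*32.174) = 0.5711 lbf/ft^2

0.5711 lbf/ft^2


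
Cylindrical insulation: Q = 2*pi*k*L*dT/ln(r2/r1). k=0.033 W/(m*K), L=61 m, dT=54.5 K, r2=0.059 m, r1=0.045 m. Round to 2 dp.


Q = 2*pi*0.033*61*54.5/ln(0.059/0.045) = 2544.79 W

2544.79 W


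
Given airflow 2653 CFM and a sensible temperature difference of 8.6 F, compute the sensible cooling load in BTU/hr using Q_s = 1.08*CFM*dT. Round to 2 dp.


Q = 1.08 * 2653 * 8.6 = 24641.06 BTU/hr

24641.06 BTU/hr


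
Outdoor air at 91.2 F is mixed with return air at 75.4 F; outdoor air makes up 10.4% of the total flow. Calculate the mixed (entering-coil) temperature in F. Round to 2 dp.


T_mix = 75.4 + (10.4/100)*(91.2-75.4) = 77.04 F

77.04 F


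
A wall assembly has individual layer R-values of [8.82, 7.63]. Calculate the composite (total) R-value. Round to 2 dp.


R_total = 8.82 + 7.63 = 16.45

16.45


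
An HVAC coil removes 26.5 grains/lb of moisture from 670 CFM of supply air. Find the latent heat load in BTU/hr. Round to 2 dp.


Q = 0.68 * 670 * 26.5 = 12073.40 BTU/hr

12073.40 BTU/hr


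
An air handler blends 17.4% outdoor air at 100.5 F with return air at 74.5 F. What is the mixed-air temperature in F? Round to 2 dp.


T_mix = 74.5 + (17.4/100)*(100.5-74.5) = 79.02 F

79.02 F


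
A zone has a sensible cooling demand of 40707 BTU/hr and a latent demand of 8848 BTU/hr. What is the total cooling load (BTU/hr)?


Qt = 40707 + 8848 = 49555 BTU/hr

49555 BTU/hr


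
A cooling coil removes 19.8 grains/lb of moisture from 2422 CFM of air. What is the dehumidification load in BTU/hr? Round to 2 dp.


Q = 0.68 * 2422 * 19.8 = 32609.81 BTU/hr

32609.81 BTU/hr


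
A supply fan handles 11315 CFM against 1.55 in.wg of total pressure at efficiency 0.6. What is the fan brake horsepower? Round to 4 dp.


BHP = 11315 * 1.55 / (6356 * 0.6) = 4.5989 hp

4.5989 hp


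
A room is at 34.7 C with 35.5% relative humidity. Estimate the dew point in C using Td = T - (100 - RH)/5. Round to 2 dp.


Td = 34.7 - (100-35.5)/5 = 21.80 C

21.80 C


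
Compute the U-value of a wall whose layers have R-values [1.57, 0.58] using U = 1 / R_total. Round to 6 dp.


R_total = 1.57 + 0.58 = 2.15
U = 1/2.15 = 0.465116

0.465116


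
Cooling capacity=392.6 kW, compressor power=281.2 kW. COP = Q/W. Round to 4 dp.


COP = 392.6 / 281.2 = 1.3962

1.3962


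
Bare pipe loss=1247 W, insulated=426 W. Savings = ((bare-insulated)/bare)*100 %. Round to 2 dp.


Savings = ((1247-426)/1247)*100 = 65.84 %

65.84 %


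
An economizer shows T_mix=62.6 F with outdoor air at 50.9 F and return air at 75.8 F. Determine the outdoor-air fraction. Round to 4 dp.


frac = (62.6 - 75.8) / (50.9 - 75.8) = 0.5301

0.5301


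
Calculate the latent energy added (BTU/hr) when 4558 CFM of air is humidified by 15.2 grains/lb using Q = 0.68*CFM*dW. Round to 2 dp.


Q = 0.68 * 4558 * 15.2 = 47111.49 BTU/hr

47111.49 BTU/hr


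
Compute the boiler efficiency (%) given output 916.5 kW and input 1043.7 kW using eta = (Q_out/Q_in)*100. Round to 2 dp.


eta = (916.5/1043.7)*100 = 87.81 %

87.81 %


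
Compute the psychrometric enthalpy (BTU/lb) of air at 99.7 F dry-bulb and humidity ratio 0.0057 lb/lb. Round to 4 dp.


h = 0.24*99.7 + 0.0057*(1061+0.444*99.7) = 30.2280 BTU/lb

30.2280 BTU/lb


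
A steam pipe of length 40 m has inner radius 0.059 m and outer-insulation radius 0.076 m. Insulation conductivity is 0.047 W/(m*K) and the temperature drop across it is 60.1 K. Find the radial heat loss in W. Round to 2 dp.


Q = 2*pi*0.047*40*60.1/ln(0.076/0.059) = 2803.85 W

2803.85 W


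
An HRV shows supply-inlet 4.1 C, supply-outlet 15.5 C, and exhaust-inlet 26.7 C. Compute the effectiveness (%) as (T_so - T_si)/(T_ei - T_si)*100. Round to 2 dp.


eff = (15.5-4.1)/(26.7-4.1)*100 = 50.44 %

50.44 %


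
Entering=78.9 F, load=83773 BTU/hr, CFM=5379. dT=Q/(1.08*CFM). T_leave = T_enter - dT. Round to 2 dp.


dT = 83773/(1.08*5379) = 14.4204
T_leave = 78.9 - 14.4204 = 64.48 F

64.48 F


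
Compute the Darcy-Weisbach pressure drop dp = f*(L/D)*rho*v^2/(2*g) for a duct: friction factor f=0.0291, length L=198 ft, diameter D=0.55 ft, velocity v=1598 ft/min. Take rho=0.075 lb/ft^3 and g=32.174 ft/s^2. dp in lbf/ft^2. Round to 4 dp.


v_fps = 1598/60 = 26.6333 ft/s
dp = 0.0291*(198/0.55)*0.075*26.6333^2/(2*32.174) = 8.6611 lbf/ft^2

8.6611 lbf/ft^2


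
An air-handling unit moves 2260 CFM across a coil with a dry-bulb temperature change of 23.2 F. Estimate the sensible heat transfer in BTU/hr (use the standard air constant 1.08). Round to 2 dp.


Q = 1.08 * 2260 * 23.2 = 56626.56 BTU/hr

56626.56 BTU/hr


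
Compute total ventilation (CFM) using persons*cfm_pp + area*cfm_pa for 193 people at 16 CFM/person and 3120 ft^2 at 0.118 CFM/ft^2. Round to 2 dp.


Total = 193*16 + 3120*0.118 = 3456.16 CFM

3456.16 CFM


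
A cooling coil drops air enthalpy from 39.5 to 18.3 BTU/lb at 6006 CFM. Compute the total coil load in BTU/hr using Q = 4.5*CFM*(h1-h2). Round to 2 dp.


Q = 4.5 * 6006 * (39.5 - 18.3) = 572972.40 BTU/hr

572972.40 BTU/hr


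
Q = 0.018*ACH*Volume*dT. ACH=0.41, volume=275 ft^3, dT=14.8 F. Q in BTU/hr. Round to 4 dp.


Q = 0.018 * 0.41 * 275 * 14.8 = 30.0366 BTU/hr

30.0366 BTU/hr


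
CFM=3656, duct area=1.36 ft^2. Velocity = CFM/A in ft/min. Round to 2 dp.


V = 3656 / 1.36 = 2688.24 ft/min

2688.24 ft/min


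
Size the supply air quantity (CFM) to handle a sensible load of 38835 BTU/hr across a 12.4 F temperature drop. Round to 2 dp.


CFM = 38835 / (1.08 * 12.4) = 2899.87

2899.87 CFM


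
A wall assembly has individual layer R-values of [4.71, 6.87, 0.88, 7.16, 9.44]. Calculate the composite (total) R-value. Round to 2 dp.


R_total = 4.71 + 6.87 + 0.88 + 7.16 + 9.44 = 29.06

29.06


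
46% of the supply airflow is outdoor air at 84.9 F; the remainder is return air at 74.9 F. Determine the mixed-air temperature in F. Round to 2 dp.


T_mix = 0.46*84.9 + 0.54*74.9 = 79.50 F

79.50 F


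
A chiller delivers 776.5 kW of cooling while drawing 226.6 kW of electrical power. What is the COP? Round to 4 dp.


COP = 776.5 / 226.6 = 3.4267

3.4267


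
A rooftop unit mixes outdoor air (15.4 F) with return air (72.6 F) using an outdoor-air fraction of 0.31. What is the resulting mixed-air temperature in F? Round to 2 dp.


T_mix = 0.31*15.4 + 0.69*72.6 = 54.87 F

54.87 F


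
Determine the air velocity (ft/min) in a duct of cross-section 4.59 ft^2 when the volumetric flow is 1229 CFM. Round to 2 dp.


V = 1229 / 4.59 = 267.76 ft/min

267.76 ft/min


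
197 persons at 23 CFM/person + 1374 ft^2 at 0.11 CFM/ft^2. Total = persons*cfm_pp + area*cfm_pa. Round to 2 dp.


Total = 197*23 + 1374*0.11 = 4682.14 CFM

4682.14 CFM


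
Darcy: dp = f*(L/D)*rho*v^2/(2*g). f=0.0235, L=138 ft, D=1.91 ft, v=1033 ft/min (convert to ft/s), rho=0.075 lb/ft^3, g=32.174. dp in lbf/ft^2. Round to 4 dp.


v_fps = 1033/60 = 17.2167 ft/s
dp = 0.0235*(138/1.91)*0.075*17.2167^2/(2*32.174) = 0.5866 lbf/ft^2

0.5866 lbf/ft^2


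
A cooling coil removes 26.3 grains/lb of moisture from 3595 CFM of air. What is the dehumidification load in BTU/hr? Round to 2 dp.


Q = 0.68 * 3595 * 26.3 = 64292.98 BTU/hr

64292.98 BTU/hr


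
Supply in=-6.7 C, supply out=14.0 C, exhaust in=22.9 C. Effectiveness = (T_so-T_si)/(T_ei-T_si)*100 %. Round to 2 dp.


eff = (14.0-(-6.7))/(22.9-(-6.7))*100 = 69.93 %

69.93 %


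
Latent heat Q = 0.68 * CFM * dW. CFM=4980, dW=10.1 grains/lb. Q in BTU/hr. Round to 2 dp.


Q = 0.68 * 4980 * 10.1 = 34202.64 BTU/hr

34202.64 BTU/hr


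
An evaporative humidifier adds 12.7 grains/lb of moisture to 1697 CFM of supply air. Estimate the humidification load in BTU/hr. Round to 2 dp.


Q = 0.68 * 1697 * 12.7 = 14655.29 BTU/hr

14655.29 BTU/hr


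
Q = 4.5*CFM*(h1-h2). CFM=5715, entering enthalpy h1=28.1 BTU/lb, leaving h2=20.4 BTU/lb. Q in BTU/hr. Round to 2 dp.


Q = 4.5 * 5715 * (28.1 - 20.4) = 198024.75 BTU/hr

198024.75 BTU/hr


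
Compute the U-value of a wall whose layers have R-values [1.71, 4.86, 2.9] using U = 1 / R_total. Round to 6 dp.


R_total = 1.71 + 4.86 + 2.9 = 9.47
U = 1/9.47 = 0.105597

0.105597


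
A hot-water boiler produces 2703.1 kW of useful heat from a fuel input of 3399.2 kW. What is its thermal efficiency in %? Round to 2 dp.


eta = (2703.1/3399.2)*100 = 79.52 %

79.52 %


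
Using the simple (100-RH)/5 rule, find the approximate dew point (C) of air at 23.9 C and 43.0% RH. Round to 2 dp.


Td = 23.9 - (100-43.0)/5 = 12.50 C

12.50 C


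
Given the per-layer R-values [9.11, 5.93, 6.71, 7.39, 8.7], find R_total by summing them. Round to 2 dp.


R_total = 9.11 + 5.93 + 6.71 + 7.39 + 8.7 = 37.84

37.84


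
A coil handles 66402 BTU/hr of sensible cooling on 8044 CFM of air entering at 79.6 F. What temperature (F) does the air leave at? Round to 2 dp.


dT = 66402/(1.08*8044) = 7.6434
T_leave = 79.6 - 7.6434 = 71.96 F

71.96 F


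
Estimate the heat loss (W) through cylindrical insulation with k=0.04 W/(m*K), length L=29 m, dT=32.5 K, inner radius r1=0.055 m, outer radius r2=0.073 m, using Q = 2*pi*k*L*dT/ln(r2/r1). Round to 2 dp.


Q = 2*pi*0.04*29*32.5/ln(0.073/0.055) = 836.64 W

836.64 W


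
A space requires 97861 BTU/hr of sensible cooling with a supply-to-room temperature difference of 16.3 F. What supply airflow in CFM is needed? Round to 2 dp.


CFM = 97861 / (1.08 * 16.3) = 5559.02

5559.02 CFM


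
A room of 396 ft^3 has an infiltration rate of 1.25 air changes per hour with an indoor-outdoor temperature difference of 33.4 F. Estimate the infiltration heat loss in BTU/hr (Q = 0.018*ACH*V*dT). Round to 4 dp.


Q = 0.018 * 1.25 * 396 * 33.4 = 297.5940 BTU/hr

297.5940 BTU/hr


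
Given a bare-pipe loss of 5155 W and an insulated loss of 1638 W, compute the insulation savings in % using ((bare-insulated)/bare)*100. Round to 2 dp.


Savings = ((5155-1638)/5155)*100 = 68.23 %

68.23 %


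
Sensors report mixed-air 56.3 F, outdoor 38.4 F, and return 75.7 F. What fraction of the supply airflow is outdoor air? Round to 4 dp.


frac = (56.3 - 75.7) / (38.4 - 75.7) = 0.5201

0.5201


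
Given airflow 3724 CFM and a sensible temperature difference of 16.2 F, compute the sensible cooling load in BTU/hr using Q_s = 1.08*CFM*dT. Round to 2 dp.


Q = 1.08 * 3724 * 16.2 = 65155.10 BTU/hr

65155.10 BTU/hr
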